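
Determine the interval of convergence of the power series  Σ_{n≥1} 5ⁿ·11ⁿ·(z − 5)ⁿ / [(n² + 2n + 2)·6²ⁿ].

[239/55, 311/55]

By the ratio test, |a_{n+1}/a_n| = [(n² + 2n + 2)/((n+1)² + 2(n+1) + 2)] · 5·11/36 → 55/36.
Convergence for |z − 5| · 55/36 < 1, i.e. |z − 5| < 36/55. So R = 36/55.
At z = 311/55: the series is dominated by a constant times Σ 1/n², which converges (p = 2 > 1).
At z = 239/55: the series is dominated by a constant times Σ 1/n², which converges (p = 2 > 1).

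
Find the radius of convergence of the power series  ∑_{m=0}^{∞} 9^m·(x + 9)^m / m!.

R = ∞

The ratio of consecutive coefficients is 9 · 1/(m+1) → 0.
The limit is 0, so the series converges for all x; R = ∞.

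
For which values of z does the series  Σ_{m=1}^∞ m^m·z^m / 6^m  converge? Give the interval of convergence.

Root test: |a_m|^(1/m) = m/6 → ∞.
Since the m-th root of |a_m| is unbounded, the series converges only at z = 0; R = 0.

{0}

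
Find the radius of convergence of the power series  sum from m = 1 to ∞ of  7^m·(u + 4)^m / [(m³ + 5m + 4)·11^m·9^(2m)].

R = 891/7

The ratio of consecutive coefficients is [(m³ + 5m + 4)/((m+1)³ + 5(m+1) + 4)] · 7/(11·81) → 7/891.
Thus R = 1/(7/891) = 891/7.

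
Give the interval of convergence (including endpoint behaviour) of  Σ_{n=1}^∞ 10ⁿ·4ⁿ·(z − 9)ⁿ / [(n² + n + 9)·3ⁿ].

By the ratio test, |a_{n+1}/a_n| = [(n² + n + 9)/((n+1)² + (n+1) + 9)] · 10·4/3 → 40/3.
Convergence for |z − 9| · 40/3 < 1, i.e. |z − 9| < 3/40. So R = 3/40.
Check z = 363/40: absolute convergence follows by limit comparison with Σ 1/n².
Endpoint z = 357/40: absolute convergence follows by limit comparison with Σ 1/n².

[357/40, 363/40]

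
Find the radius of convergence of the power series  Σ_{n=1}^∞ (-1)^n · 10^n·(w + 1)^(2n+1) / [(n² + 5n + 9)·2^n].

R = √5/5

The ratio of consecutive coefficients is [(n² + 5n + 9)/((n+1)² + 5(n+1) + 9)] · 10/2 → 5.
Writing y = (w + 1)², the series in y has radius 1/5, so |w + 1| < √(1/5) and R = √5/5.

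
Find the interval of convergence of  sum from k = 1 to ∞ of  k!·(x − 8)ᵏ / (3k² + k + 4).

{8}

Apply the ratio test: |a_{k+1}| / |a_k| = (k+1) · (3k² + k + 4)/(3(k+1)² + (k+1) + 4), which tends to ∞ as k → ∞.
Since the ratio → ∞, the series diverges for every x ≠ 8, and R = 0.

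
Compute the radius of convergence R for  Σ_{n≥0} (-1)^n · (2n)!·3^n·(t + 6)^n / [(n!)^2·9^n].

By the ratio test, |a_{n+1}/a_n| = (2n+1)·(2n+2)/(n+1)² · 3/9 → 4/3.
Thus R = 1/(4/3) = 3/4.

R = 3/4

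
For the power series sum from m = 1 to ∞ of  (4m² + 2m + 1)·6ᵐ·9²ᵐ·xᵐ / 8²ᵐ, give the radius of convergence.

R = 32/243

The ratio of consecutive coefficients is [(4(m+1)² + 2(m+1) + 1)/(4m² + 2m + 1)] · 6·81/64 → 243/32.
Hence the series converges for |x| < 1/(243/32) = 32/243, so the radius of convergence is 32/243.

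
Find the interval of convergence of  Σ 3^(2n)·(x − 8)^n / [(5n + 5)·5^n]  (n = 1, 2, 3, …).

[67/9, 77/9)

The ratio of consecutive coefficients is [(5n + 5)/(5(n+1) + 5)] · 9/5 → 9/5.
Thus R = 1/(9/5) = 5/9.
At x = 77/9: comparison with the harmonic series Σ 1/n shows the series diverges.
At x = 67/9: convergence follows from the alternating series test (terms decrease monotonically to 0).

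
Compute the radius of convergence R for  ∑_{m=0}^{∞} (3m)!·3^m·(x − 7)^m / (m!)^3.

Ratio test: |a_{m+1}/a_m| = (3m+1)·(3m+2)·(3m+3)/(m+1)³ · 3 → 81 as m → ∞.
Thus R = 1/(81) = 1/81.

R = 1/81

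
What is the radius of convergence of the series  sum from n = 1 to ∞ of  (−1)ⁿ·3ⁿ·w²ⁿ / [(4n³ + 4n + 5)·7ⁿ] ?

R = √21/3

The ratio of consecutive coefficients is [(4n³ + 4n + 5)/(4(n+1)³ + 4(n+1) + 5)] · 3/7 → 3/7.
Writing y = w², the series in y has radius 7/3, so |w| < √(7/3) and R = √21/3.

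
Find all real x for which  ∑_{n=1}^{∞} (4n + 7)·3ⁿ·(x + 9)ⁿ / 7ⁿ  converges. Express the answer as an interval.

(-34/3, -20/3)

Ratio test: |a_{n+1}/a_n| = [(4(n+1) + 7)/(4n + 7)] · 3/7 → 3/7 as n → ∞.
The series converges when 3/7 · |x + 9| < 1, giving R = 7/3.
When x = -20/3, the terms do not tend to 0, so the series diverges.
At x = -34/3: the n-th term does not approach 0; divergence by the term test.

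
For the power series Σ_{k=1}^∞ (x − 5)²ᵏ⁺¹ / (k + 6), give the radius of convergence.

Apply the ratio test: |a_{k+1}| / |a_k| = (k + 6)/((k+1) + 6), which tends to 1 as k → ∞.
Successive powers of (x − 5) differ by 2, so the series converges when |x − 5|² · 1 < 1, i.e. |x − 5| < √(1) = 1. So R = 1.

R = 1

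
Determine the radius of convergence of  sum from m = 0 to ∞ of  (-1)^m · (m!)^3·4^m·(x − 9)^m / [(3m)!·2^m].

R = 27/2

Apply the ratio test: |a_{m+1}| / |a_m| = (m+1)³/[(3m+1)·(3m+2)·(3m+3)] · 4/2, which tends to 2/27 as m → ∞.
The series converges when 2/27 · |x − 9| < 1, giving R = 27/2.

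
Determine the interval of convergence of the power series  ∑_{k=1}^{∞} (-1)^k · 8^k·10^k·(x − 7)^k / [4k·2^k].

(279/40, 281/40]

By the ratio test, |a_{k+1}/a_k| = [4k/4(k+1)] · 8·10/2 → 40.
Thus R = 1/(40) = 1/40.
At x = 281/40: the terms alternate in sign and decrease monotonically to 0 in absolute value (size ~ c/k), so the alternating series test gives convergence.
At x = 279/40: comparison with the harmonic series Σ 1/k shows the series diverges.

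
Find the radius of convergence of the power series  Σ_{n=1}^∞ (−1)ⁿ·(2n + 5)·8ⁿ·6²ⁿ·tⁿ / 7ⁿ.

R = 7/288

The ratio of consecutive coefficients is [(2(n+1) + 5)/(2n + 5)] · 8·36/7 → 288/7.
Convergence for |t| · 288/7 < 1, i.e. |t| < 7/288. So R = 7/288.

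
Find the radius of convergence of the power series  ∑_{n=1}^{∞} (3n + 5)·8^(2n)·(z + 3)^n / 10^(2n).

Apply the ratio test: |a_{n+1}| / |a_n| = [(3(n+1) + 5)/(3n + 5)] · 64/100, which tends to 16/25 as n → ∞.
Thus R = 1/(16/25) = 25/16.

R = 25/16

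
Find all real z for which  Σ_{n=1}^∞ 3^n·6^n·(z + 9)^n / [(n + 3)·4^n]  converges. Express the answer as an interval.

[-83/9, -79/9)

By the ratio test, |a_{n+1}/a_n| = [(n + 3)/((n+1) + 3)] · 3·6/4 → 9/2.
The series converges when 9/2 · |z + 9| < 1, giving R = 2/9.
At z = -79/9: comparison with the harmonic series Σ 1/n shows the series diverges.
Check z = -83/9: convergence follows from the alternating series test (terms decrease monotonically to 0).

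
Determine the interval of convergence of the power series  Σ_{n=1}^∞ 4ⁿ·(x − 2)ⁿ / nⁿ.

(−∞, ∞)

Applying the root test, |a_n|^(1/n) = 4/n → 0.
Since the n-th root of |a_n| tends to 0, the series converges for all real x; R = ∞.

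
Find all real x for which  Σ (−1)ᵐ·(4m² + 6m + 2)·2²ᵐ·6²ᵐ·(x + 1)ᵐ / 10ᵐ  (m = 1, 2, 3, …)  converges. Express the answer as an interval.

(-77/72, -67/72)

By the ratio test, |a_{m+1}/a_m| = [(4(m+1)² + 6(m+1) + 2)/(4m² + 6m + 2)] · 4·36/10 → 72/5.
The series converges when 72/5 · |x + 1| < 1, giving R = 5/72.
Endpoint x = -67/72: the terms do not tend to 0, so the series diverges.
Check x = -77/72: the m-th term does not approach 0; divergence by the term test.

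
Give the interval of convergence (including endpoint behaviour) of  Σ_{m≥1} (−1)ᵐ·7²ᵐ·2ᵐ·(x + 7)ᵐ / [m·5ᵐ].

Apply the ratio test: |a_{m+1}| / |a_m| = [m/(m+1)] · 49·2/5, which tends to 98/5 as m → ∞.
Hence the series converges for |x + 7| < 1/(98/5) = 5/98, so the radius of convergence is 5/98.
Check x = -681/98: convergence follows from the alternating series test (terms decrease monotonically to 0).
Endpoint x = -691/98: the terms behave like c/m; limit comparison with the harmonic series gives divergence.

(-691/98, -681/98]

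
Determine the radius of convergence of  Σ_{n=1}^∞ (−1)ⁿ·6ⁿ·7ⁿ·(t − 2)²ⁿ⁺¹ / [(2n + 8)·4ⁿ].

Ratio test: |a_{n+1}/a_n| = [(2n + 8)/(2(n+1) + 8)] · 6·7/4 → 21/2 as n → ∞.
Since the exponent of (t − 2) increases by 2 each term, convergence requires |t − 2|² < 2/21, hence R = √42/21.

R = √42/21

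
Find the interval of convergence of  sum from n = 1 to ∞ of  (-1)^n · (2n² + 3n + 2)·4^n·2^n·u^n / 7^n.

(-7/8, 7/8)

The ratio of consecutive coefficients is [(2(n+1)² + 3(n+1) + 2)/(2n² + 3n + 2)] · 4·2/7 → 8/7.
Thus R = 1/(8/7) = 7/8.
Endpoint u = 7/8: the terms have absolute value of order n², which does not tend to 0, so the series diverges by the divergence test.
Endpoint u = -7/8: the terms have absolute value of order n², which does not tend to 0, so the series diverges by the divergence test.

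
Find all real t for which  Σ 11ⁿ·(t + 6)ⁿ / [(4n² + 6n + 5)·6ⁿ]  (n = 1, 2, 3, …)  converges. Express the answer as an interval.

[-72/11, -60/11]

The ratio of consecutive coefficients is [(4n² + 6n + 5)/(4(n+1)² + 6(n+1) + 5)] · 11/6 → 11/6.
The series converges when 11/6 · |t + 6| < 1, giving R = 6/11.
At t = -60/11: the series is dominated by a constant times Σ 1/n², which converges (p = 2 > 1).
Endpoint t = -72/11: the terms are on the order of 1/n², so the series converges absolutely by comparison with the p-series (p = 2 > 1).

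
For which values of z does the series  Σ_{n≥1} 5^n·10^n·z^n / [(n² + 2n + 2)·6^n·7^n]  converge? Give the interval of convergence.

Ratio test: |a_{n+1}/a_n| = [(n² + 2n + 2)/((n+1)² + 2(n+1) + 2)] · 5·10/(6·7) → 25/21 as n → ∞.
The series converges when 25/21 · |z| < 1, giving R = 21/25.
Endpoint z = 21/25: the terms are on the order of 1/n², so the series converges absolutely by comparison with the p-series (p = 2 > 1).
Check z = -21/25: absolute convergence follows by limit comparison with Σ 1/n².

[-21/25, 21/25]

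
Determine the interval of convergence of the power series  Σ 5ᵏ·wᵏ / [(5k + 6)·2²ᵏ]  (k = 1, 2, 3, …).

Ratio test: |a_{k+1}/a_k| = [(5k + 6)/(5(k+1) + 6)] · 5/4 → 5/4 as k → ∞.
Thus R = 1/(5/4) = 4/5.
When w = 4/5, the terms behave like c/k; limit comparison with the harmonic series gives divergence.
Endpoint w = -4/5: an alternating series whose terms decrease to 0 in absolute value, so it converges by the Leibniz criterion.

[-4/5, 4/5)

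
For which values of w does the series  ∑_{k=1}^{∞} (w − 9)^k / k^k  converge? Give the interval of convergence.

(−∞, ∞)

Root test: |a_k|^(1/k) = 1/k → 0.
Since the k-th root of |a_k| tends to 0, the series converges for all real w; R = ∞.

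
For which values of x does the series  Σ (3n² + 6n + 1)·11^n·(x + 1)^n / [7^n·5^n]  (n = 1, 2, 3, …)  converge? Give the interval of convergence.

(-46/11, 24/11)

The ratio of consecutive coefficients is [(3(n+1)² + 6(n+1) + 1)/(3n² + 6n + 1)] · 11/(7·5) → 11/35.
The series converges when 11/35 · |x + 1| < 1, giving R = 35/11.
When x = 24/11, the n-th term does not approach 0; divergence by the term test.
When x = -46/11, the n-th term does not approach 0; divergence by the term test.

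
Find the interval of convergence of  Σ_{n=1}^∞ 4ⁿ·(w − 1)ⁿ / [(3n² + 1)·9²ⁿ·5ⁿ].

[-401/4, 409/4]

Ratio test: |a_{n+1}/a_n| = [(3n² + 1)/(3(n+1)² + 1)] · 4/(81·5) → 4/405 as n → ∞.
Hence the series converges for |w − 1| < 1/(4/405) = 405/4, so the radius of convergence is 405/4.
At w = 409/4: absolute convergence follows by limit comparison with Σ 1/n².
Endpoint w = -401/4: the terms are on the order of 1/n², so the series converges absolutely by comparison with the p-series (p = 2 > 1).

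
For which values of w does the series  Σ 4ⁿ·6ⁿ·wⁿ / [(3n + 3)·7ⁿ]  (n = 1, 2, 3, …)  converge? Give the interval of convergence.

Ratio test: |a_{n+1}/a_n| = [(3n + 3)/(3(n+1) + 3)] · 4·6/7 → 24/7 as n → ∞.
Convergence for |w| · 24/7 < 1, i.e. |w| < 7/24. So R = 7/24.
Check w = 7/24: comparison with the harmonic series Σ 1/n shows the series diverges.
At w = -7/24: convergence follows from the alternating series test (terms decrease monotonically to 0).

[-7/24, 7/24)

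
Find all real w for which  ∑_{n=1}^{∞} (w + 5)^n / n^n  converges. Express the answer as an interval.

(−∞, ∞)

By the Cauchy root test, |a_n|^(1/n) = 1/n → 0.
The limit is 0 for every w, so R = ∞.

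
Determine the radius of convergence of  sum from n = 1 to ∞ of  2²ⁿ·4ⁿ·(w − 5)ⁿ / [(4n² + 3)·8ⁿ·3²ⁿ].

R = 9/2

Ratio test: |a_{n+1}/a_n| = [(4n² + 3)/(4(n+1)² + 3)] · 4·4/(8·9) → 2/9 as n → ∞.
Thus R = 1/(2/9) = 9/2.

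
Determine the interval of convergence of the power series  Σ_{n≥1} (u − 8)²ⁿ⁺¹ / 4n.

The ratio of consecutive coefficients is 4n/4(n+1) → 1.
Successive powers of (u − 8) differ by 2, so the series converges when |u − 8|² · 1 < 1, i.e. |u − 8| < √(1) = 1. So R = 1.
When u = 9, comparison with the harmonic series Σ 1/n shows the series diverges.
Check u = 7: the terms behave like c/n; limit comparison with the harmonic series gives divergence.

(7, 9)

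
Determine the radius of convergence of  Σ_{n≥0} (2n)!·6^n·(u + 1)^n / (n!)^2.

By the ratio test, |a_{n+1}/a_n| = (2n+1)·(2n+2)/(n+1)² · 6 → 24.
Thus R = 1/(24) = 1/24.

R = 1/24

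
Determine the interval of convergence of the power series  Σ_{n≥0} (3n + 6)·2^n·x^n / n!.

(−∞, ∞)

Ratio test: |a_{n+1}/a_n| = (3(n+1) + 6)/(3n + 6) · 2 · 1/(n+1) → 0 as n → ∞.
The ratio tends to 0 regardless of x, hence R = ∞.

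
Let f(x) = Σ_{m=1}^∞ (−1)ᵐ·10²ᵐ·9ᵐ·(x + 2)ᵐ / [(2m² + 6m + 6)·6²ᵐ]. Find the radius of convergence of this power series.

Ratio test: |a_{m+1}/a_m| = [(2m² + 6m + 6)/(2(m+1)² + 6(m+1) + 6)] · 100·9/36 → 25 as m → ∞.
Hence the series converges for |x + 2| < 1/(25) = 1/25, so the radius of convergence is 1/25.

R = 1/25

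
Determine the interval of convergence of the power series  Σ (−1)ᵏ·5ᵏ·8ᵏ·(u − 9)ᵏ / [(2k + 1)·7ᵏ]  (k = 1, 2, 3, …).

(353/40, 367/40]

Ratio test: |a_{k+1}/a_k| = [(2k + 1)/(2(k+1) + 1)] · 5·8/7 → 40/7 as k → ∞.
The series converges when 40/7 · |u − 9| < 1, giving R = 7/40.
Endpoint u = 367/40: convergence follows from the alternating series test (terms decrease monotonically to 0).
Check u = 353/40: the terms are asymptotic to a nonzero constant times 1/k, so the series diverges by limit comparison with Σ 1/k.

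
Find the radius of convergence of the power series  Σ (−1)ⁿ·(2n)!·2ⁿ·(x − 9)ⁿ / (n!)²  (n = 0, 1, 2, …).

By the ratio test, |a_{n+1}/a_n| = (2n+1)·(2n+2)/(n+1)² · 2 → 8.
Thus R = 1/(8) = 1/8.

R = 1/8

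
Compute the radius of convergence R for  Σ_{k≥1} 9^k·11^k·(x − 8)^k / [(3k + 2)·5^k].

Ratio test: |a_{k+1}/a_k| = [(3k + 2)/(3(k+1) + 2)] · 9·11/5 → 99/5 as k → ∞.
Thus R = 1/(99/5) = 5/99.

R = 5/99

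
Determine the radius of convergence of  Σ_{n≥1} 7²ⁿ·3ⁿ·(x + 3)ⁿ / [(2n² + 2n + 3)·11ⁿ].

The ratio of consecutive coefficients is [(2n² + 2n + 3)/(2(n+1)² + 2(n+1) + 3)] · 49·3/11 → 147/11.
Convergence for |x + 3| · 147/11 < 1, i.e. |x + 3| < 11/147. So R = 11/147.

R = 11/147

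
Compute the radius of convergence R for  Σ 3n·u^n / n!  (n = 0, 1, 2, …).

Ratio test: |a_{n+1}/a_n| = 3(n+1)/3n · 1/(n+1) → 0 as n → ∞.
Since the limit is 0 < 1 for every u, the series converges on all of ℝ and R = ∞.

R = ∞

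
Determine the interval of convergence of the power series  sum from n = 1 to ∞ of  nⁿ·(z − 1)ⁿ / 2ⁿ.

{1}

Applying the root test, |a_n|^(1/n) = n/2 → ∞.
The root grows without bound, so R = 0 (convergence only at z = 1).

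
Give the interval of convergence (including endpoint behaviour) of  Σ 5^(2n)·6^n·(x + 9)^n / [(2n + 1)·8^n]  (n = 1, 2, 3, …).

Apply the ratio test: |a_{n+1}| / |a_n| = [(2n + 1)/(2(n+1) + 1)] · 25·6/8, which tends to 75/4 as n → ∞.
Hence the series converges for |x + 9| < 1/(75/4) = 4/75, so the radius of convergence is 4/75.
Check x = -671/75: comparison with the harmonic series Σ 1/n shows the series diverges.
Endpoint x = -679/75: the terms alternate in sign and decrease monotonically to 0 in absolute value (size ~ c/n), so the alternating series test gives convergence.

[-679/75, -671/75)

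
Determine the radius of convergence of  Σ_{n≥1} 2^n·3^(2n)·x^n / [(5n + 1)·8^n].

The ratio of consecutive coefficients is [(5n + 1)/(5(n+1) + 1)] · 2·9/8 → 9/4.
Convergence for |x| · 9/4 < 1, i.e. |x| < 4/9. So R = 4/9.

R = 4/9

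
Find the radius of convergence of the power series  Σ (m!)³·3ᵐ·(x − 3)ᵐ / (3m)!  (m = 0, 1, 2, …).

R = 9

Ratio test: |a_{m+1}/a_m| = (m+1)³/[(3m+1)·(3m+2)·(3m+3)] · 3 → 1/9 as m → ∞.
Hence the series converges for |x − 3| < 1/(1/9) = 9, so the radius of convergence is 9.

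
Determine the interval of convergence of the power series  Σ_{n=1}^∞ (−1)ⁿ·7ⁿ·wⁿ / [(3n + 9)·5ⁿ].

(-5/7, 5/7]

Apply the ratio test: |a_{n+1}| / |a_n| = [(3n + 9)/(3(n+1) + 9)] · 7/5, which tends to 7/5 as n → ∞.
Hence the series converges for |w| < 1/(7/5) = 5/7, so the radius of convergence is 5/7.
Endpoint w = 5/7: an alternating series whose terms decrease to 0 in absolute value, so it converges by the Leibniz criterion.
Endpoint w = -5/7: the terms are asymptotic to a nonzero constant times 1/n, so the series diverges by limit comparison with Σ 1/n.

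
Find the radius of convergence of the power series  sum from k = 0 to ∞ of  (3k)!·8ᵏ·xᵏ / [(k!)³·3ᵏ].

The ratio of consecutive coefficients is (3k+1)·(3k+2)·(3k+3)/(k+1)³ · 8/3 → 72.
Convergence for |x| · 72 < 1, i.e. |x| < 1/72. So R = 1/72.

R = 1/72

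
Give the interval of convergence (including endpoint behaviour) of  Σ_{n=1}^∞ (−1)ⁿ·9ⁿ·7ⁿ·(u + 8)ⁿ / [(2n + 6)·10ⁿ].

Apply the ratio test: |a_{n+1}| / |a_n| = [(2n + 6)/(2(n+1) + 6)] · 9·7/10, which tends to 63/10 as n → ∞.
The series converges when 63/10 · |u + 8| < 1, giving R = 10/63.
At u = -494/63: an alternating series whose terms decrease to 0 in absolute value, so it converges by the Leibniz criterion.
At u = -514/63: comparison with the harmonic series Σ 1/n shows the series diverges.

(-514/63, -494/63]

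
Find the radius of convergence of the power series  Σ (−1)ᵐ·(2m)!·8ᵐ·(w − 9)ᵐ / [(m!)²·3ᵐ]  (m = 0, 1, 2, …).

Ratio test: |a_{m+1}/a_m| = (2m+1)·(2m+2)/(m+1)² · 8/3 → 32/3 as m → ∞.
Convergence for |w − 9| · 32/3 < 1, i.e. |w − 9| < 3/32. So R = 3/32.

R = 3/32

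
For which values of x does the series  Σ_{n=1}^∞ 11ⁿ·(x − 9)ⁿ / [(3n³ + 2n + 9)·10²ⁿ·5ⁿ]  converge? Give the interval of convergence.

By the ratio test, |a_{n+1}/a_n| = [(3n³ + 2n + 9)/(3(n+1)³ + 2(n+1) + 9)] · 11/(100·5) → 11/500.
The series converges when 11/500 · |x − 9| < 1, giving R = 500/11.
Check x = 599/11: absolute convergence follows by limit comparison with Σ 1/n³.
At x = -401/11: absolute convergence follows by limit comparison with Σ 1/n³.

[-401/11, 599/11]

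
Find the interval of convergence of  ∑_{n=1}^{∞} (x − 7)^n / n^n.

Root test: |a_n|^(1/n) = 1/n → 0.
Since the n-th root of |a_n| tends to 0, the series converges for all real x; R = ∞.

(−∞, ∞)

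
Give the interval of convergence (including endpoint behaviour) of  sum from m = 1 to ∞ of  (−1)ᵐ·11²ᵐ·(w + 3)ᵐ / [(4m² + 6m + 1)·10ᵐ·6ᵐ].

[-423/121, -303/121]

By the ratio test, |a_{m+1}/a_m| = [(4m² + 6m + 1)/(4(m+1)² + 6(m+1) + 1)] · 121/(10·6) → 121/60.
Thus R = 1/(121/60) = 60/121.
At w = -303/121: absolute convergence follows by limit comparison with Σ 1/m².
Endpoint w = -423/121: absolute convergence follows by limit comparison with Σ 1/m².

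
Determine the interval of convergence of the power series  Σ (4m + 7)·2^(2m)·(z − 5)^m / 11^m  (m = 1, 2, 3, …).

(9/4, 31/4)

Apply the ratio test: |a_{m+1}| / |a_m| = [(4(m+1) + 7)/(4m + 7)] · 4/11, which tends to 4/11 as m → ∞.
Thus R = 1/(4/11) = 11/4.
Check z = 31/4: the m-th term does not approach 0; divergence by the term test.
When z = 9/4, the m-th term does not approach 0; divergence by the term test.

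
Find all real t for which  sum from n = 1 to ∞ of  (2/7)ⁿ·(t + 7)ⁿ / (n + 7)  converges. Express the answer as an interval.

By the ratio test, |a_{n+1}/a_n| = [(n + 7)/((n+1) + 7)] · 2/7 → 2/7.
The series converges when 2/7 · |t + 7| < 1, giving R = 7/2.
Endpoint t = -7/2: the terms behave like c/n; limit comparison with the harmonic series gives divergence.
Check t = -21/2: convergence follows from the alternating series test (terms decrease monotonically to 0).

[-21/2, -7/2)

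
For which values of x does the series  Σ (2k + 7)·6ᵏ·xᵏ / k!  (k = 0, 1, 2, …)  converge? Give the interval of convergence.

By the ratio test, |a_{k+1}/a_k| = (2(k+1) + 7)/(2k + 7) · 6 · 1/(k+1) → 0.
The limit is 0, so the series converges for all x; R = ∞.

(−∞, ∞)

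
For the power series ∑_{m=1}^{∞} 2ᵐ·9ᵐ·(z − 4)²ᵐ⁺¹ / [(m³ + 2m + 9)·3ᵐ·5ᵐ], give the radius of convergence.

Ratio test: |a_{m+1}/a_m| = [(m³ + 2m + 9)/((m+1)³ + 2(m+1) + 9)] · 2·9/(3·5) → 6/5 as m → ∞.
Writing y = (z − 4)², the series in y has radius 5/6, so |z − 4| < √(5/6) and R = √30/6.

R = √30/6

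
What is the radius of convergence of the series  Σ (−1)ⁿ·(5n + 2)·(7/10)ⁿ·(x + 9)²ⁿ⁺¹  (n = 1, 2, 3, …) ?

Apply the ratio test: |a_{n+1}| / |a_n| = [(5(n+1) + 2)/(5n + 2)] · 7/10, which tends to 7/10 as n → ∞.
Writing y = (x + 9)², the series in y has radius 10/7, so |x + 9| < √(10/7) and R = √70/7.

R = √70/7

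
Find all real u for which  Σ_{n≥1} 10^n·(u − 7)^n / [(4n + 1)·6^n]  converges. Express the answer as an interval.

[32/5, 38/5)

Apply the ratio test: |a_{n+1}| / |a_n| = [(4n + 1)/(4(n+1) + 1)] · 10/6, which tends to 5/3 as n → ∞.
Convergence for |u − 7| · 5/3 < 1, i.e. |u − 7| < 3/5. So R = 3/5.
Check u = 38/5: the terms behave like c/n; limit comparison with the harmonic series gives divergence.
When u = 32/5, an alternating series whose terms decrease to 0 in absolute value, so it converges by the Leibniz criterion.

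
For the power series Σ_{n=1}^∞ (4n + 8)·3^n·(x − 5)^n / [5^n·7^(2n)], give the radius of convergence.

R = 245/3

Ratio test: |a_{n+1}/a_n| = [(4(n+1) + 8)/(4n + 8)] · 3/(5·49) → 3/245 as n → ∞.
The series converges when 3/245 · |x − 5| < 1, giving R = 245/3.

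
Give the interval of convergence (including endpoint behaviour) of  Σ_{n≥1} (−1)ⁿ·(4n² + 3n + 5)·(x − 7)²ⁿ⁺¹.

(6, 8)

By the ratio test, |a_{n+1}/a_n| = (4(n+1)² + 3(n+1) + 5)/(4n² + 3n + 5) → 1.
Writing y = (x − 7)², the series in y has radius 1, so |x − 7| < √(1) = 1 and R = 1.
Check x = 8: the terms do not tend to 0, so the series diverges.
Endpoint x = 6: the n-th term does not approach 0; divergence by the term test.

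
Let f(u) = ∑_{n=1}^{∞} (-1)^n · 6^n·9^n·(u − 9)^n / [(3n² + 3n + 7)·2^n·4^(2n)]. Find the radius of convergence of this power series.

R = 16/27

Apply the ratio test: |a_{n+1}| / |a_n| = [(3n² + 3n + 7)/(3(n+1)² + 3(n+1) + 7)] · 6·9/(2·16), which tends to 27/16 as n → ∞.
Convergence for |u − 9| · 27/16 < 1, i.e. |u − 9| < 16/27. So R = 16/27.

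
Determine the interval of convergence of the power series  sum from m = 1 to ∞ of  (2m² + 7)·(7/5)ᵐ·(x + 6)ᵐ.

(-47/7, -37/7)

By the ratio test, |a_{m+1}/a_m| = [(2(m+1)² + 7)/(2m² + 7)] · 7/5 → 7/5.
Hence the series converges for |x + 6| < 1/(7/5) = 5/7, so the radius of convergence is 5/7.
When x = -37/7, the m-th term does not approach 0; divergence by the term test.
At x = -47/7: the terms do not tend to 0, so the series diverges.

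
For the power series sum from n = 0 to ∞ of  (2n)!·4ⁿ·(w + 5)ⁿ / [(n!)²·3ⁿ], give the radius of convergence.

R = 3/16

By the ratio test, |a_{n+1}/a_n| = (2n+1)·(2n+2)/(n+1)² · 4/3 → 16/3.
Convergence for |w + 5| · 16/3 < 1, i.e. |w + 5| < 3/16. So R = 3/16.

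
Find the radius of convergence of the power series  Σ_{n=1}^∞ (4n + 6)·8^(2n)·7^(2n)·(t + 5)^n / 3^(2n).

The ratio of consecutive coefficients is [(4(n+1) + 6)/(4n + 6)] · 64·49/9 → 3136/9.
Convergence for |t + 5| · 3136/9 < 1, i.e. |t + 5| < 9/3136. So R = 9/3136.

R = 9/3136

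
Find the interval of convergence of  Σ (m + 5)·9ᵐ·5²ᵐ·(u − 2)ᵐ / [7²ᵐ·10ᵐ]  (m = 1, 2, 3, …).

Apply the ratio test: |a_{m+1}| / |a_m| = [((m+1) + 5)/(m + 5)] · 9·25/(49·10), which tends to 45/98 as m → ∞.
Convergence for |u − 2| · 45/98 < 1, i.e. |u − 2| < 98/45. So R = 98/45.
When u = 188/45, the terms have absolute value of order m, which does not tend to 0, so the series diverges by the divergence test.
Endpoint u = -8/45: the m-th term does not approach 0; divergence by the term test.

(-8/45, 188/45)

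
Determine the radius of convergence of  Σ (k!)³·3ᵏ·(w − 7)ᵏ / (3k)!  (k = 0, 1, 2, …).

Ratio test: |a_{k+1}/a_k| = (k+1)³/[(3k+1)·(3k+2)·(3k+3)] · 3 → 1/9 as k → ∞.
The series converges when 1/9 · |w − 7| < 1, giving R = 9.

R = 9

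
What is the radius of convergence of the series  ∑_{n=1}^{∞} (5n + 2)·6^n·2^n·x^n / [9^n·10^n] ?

By the ratio test, |a_{n+1}/a_n| = [(5(n+1) + 2)/(5n + 2)] · 6·2/(9·10) → 2/15.
The series converges when 2/15 · |x| < 1, giving R = 15/2.

R = 15/2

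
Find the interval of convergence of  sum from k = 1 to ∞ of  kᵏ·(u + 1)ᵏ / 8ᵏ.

{-1}

Root test: |a_k|^(1/k) = k/8 → ∞.
Since the k-th root of |a_k| is unbounded, the series converges only at u = -1; R = 0.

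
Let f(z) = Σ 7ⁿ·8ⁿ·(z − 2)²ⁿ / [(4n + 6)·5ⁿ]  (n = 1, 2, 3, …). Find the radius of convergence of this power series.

R = √70/28

Ratio test: |a_{n+1}/a_n| = [(4n + 6)/(4(n+1) + 6)] · 7·8/5 → 56/5 as n → ∞.
Successive powers of (z − 2) differ by 2, so the series converges when |z − 2|² · 56/5 < 1, i.e. |z − 2| < √(5/56). So R = √70/28.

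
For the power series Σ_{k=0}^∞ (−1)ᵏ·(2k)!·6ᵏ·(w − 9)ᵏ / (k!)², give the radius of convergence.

R = 1/24

Ratio test: |a_{k+1}/a_k| = (2k+1)·(2k+2)/(k+1)² · 6 → 24 as k → ∞.
Hence the series converges for |w − 9| < 1/(24) = 1/24, so the radius of convergence is 1/24.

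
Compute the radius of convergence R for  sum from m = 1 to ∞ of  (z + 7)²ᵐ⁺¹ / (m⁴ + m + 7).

R = 1

The ratio of consecutive coefficients is (m⁴ + m + 7)/((m+1)⁴ + (m+1) + 7) → 1.
Writing y = (z + 7)², the series in y has radius 1, so |z + 7| < √(1) = 1 and R = 1.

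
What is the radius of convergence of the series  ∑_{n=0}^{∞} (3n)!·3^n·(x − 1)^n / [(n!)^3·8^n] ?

R = 8/81

Ratio test: |a_{n+1}/a_n| = (3n+1)·(3n+2)·(3n+3)/(n+1)³ · 3/8 → 81/8 as n → ∞.
Thus R = 1/(81/8) = 8/81.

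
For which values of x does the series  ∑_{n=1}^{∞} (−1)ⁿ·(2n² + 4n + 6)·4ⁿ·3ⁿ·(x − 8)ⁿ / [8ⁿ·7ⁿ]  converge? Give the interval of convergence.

By the ratio test, |a_{n+1}/a_n| = [(2(n+1)² + 4(n+1) + 6)/(2n² + 4n + 6)] · 4·3/(8·7) → 3/14.
The series converges when 3/14 · |x − 8| < 1, giving R = 14/3.
At x = 38/3: the terms have absolute value of order n², which does not tend to 0, so the series diverges by the divergence test.
Check x = 10/3: the n-th term does not approach 0; divergence by the term test.

(10/3, 38/3)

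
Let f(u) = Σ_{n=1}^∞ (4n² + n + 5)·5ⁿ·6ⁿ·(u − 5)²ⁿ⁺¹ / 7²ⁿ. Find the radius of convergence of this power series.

R = 7√30/30

Apply the ratio test: |a_{n+1}| / |a_n| = [(4(n+1)² + (n+1) + 5)/(4n² + n + 5)] · 5·6/49, which tends to 30/49 as n → ∞.
Writing y = (u − 5)², the series in y has radius 49/30, so |u − 5| < √(49/30) and R = 7√30/30.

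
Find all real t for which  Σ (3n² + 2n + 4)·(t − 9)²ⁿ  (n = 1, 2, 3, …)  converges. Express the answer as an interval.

By the ratio test, |a_{n+1}/a_n| = (3(n+1)² + 2(n+1) + 4)/(3n² + 2n + 4) → 1.
Writing y = (t − 9)², the series in y has radius 1, so |t − 9| < √(1) = 1 and R = 1.
Check t = 10: the terms do not tend to 0, so the series diverges.
Check t = 8: the n-th term does not approach 0; divergence by the term test.

(8, 10)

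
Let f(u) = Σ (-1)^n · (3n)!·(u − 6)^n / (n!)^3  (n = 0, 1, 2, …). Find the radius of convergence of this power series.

R = 1/27

The ratio of consecutive coefficients is (3n+1)·(3n+2)·(3n+3)/(n+1)³ → 27.
Thus R = 1/(27) = 1/27.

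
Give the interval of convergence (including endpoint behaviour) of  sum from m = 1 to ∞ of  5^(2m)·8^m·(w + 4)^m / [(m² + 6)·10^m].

The ratio of consecutive coefficients is [(m² + 6)/((m+1)² + 6)] · 25·8/10 → 20.
Hence the series converges for |w + 4| < 1/(20) = 1/20, so the radius of convergence is 1/20.
Check w = -79/20: the series is dominated by a constant times Σ 1/m², which converges (p = 2 > 1).
Endpoint w = -81/20: the terms are on the order of 1/m², so the series converges absolutely by comparison with the p-series (p = 2 > 1).

[-81/20, -79/20]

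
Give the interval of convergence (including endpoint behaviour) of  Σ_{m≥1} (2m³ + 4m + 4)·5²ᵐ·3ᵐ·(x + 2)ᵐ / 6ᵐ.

The ratio of consecutive coefficients is [(2(m+1)³ + 4(m+1) + 4)/(2m³ + 4m + 4)] · 25·3/6 → 25/2.
Thus R = 1/(25/2) = 2/25.
When x = -48/25, the m-th term does not approach 0; divergence by the term test.
At x = -52/25: the terms have absolute value of order m³, which does not tend to 0, so the series diverges by the divergence test.

(-52/25, -48/25)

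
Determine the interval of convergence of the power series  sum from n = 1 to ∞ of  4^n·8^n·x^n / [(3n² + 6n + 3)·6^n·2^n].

[-3/8, 3/8]

The ratio of consecutive coefficients is [(3n² + 6n + 3)/(3(n+1)² + 6(n+1) + 3)] · 4·8/(6·2) → 8/3.
Convergence for |x| · 8/3 < 1, i.e. |x| < 3/8. So R = 3/8.
When x = 3/8, the terms are on the order of 1/n², so the series converges absolutely by comparison with the p-series (p = 2 > 1).
When x = -3/8, the terms are on the order of 1/n², so the series converges absolutely by comparison with the p-series (p = 2 > 1).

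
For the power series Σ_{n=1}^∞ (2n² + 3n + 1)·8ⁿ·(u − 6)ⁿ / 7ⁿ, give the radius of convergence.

The ratio of consecutive coefficients is [(2(n+1)² + 3(n+1) + 1)/(2n² + 3n + 1)] · 8/7 → 8/7.
Thus R = 1/(8/7) = 7/8.

R = 7/8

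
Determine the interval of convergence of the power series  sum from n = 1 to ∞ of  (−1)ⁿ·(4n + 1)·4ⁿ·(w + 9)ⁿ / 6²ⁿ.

(-18, 0)

Apply the ratio test: |a_{n+1}| / |a_n| = [(4(n+1) + 1)/(4n + 1)] · 4/36, which tends to 1/9 as n → ∞.
Convergence for |w + 9| · 1/9 < 1, i.e. |w + 9| < 9. So R = 9.
Endpoint w = 0: the terms have absolute value of order n, which does not tend to 0, so the series diverges by the divergence test.
Endpoint w = -18: the terms do not tend to 0, so the series diverges.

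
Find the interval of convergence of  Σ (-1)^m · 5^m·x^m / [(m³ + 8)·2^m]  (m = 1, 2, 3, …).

Apply the ratio test: |a_{m+1}| / |a_m| = [(m³ + 8)/((m+1)³ + 8)] · 5/2, which tends to 5/2 as m → ∞.
Convergence for |x| · 5/2 < 1, i.e. |x| < 2/5. So R = 2/5.
When x = 2/5, absolute convergence follows by limit comparison with Σ 1/m³.
When x = -2/5, the terms are on the order of 1/m³, so the series converges absolutely by comparison with the p-series (p = 3 > 1).

[-2/5, 2/5]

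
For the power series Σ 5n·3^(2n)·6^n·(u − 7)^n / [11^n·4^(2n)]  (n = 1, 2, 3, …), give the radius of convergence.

R = 88/27

The ratio of consecutive coefficients is [5(n+1)/5n] · 9·6/(11·16) → 27/88.
Hence the series converges for |u − 7| < 1/(27/88) = 88/27, so the radius of convergence is 88/27.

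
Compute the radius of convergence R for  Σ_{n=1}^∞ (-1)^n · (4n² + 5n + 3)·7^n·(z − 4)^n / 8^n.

R = 8/7

By the ratio test, |a_{n+1}/a_n| = [(4(n+1)² + 5(n+1) + 3)/(4n² + 5n + 3)] · 7/8 → 7/8.
The series converges when 7/8 · |z − 4| < 1, giving R = 8/7.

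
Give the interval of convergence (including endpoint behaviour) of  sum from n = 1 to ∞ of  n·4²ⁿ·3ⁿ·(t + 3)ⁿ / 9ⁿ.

Apply the ratio test: |a_{n+1}| / |a_n| = [(n+1)/n] · 16·3/9, which tends to 16/3 as n → ∞.
Hence the series converges for |t + 3| < 1/(16/3) = 3/16, so the radius of convergence is 3/16.
At t = -45/16: the terms have absolute value of order n, which does not tend to 0, so the series diverges by the divergence test.
Endpoint t = -51/16: the terms do not tend to 0, so the series diverges.

(-51/16, -45/16)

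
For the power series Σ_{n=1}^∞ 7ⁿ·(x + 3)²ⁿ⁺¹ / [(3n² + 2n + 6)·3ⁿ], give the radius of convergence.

R = √21/7

Ratio test: |a_{n+1}/a_n| = [(3n² + 2n + 6)/(3(n+1)² + 2(n+1) + 6)] · 7/3 → 7/3 as n → ∞.
Since the exponent of (x + 3) increases by 2 each term, convergence requires |x + 3|² < 3/7, hence R = √21/7.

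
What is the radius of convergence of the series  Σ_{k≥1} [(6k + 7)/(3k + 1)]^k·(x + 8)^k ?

R = 1/2

Applying the root test, |a_k|^(1/k) = (6k + 7)/(3k + 1) → 2.
Thus R = 1/(2) = 1/2.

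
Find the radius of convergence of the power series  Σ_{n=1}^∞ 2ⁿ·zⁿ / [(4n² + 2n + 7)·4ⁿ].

Apply the ratio test: |a_{n+1}| / |a_n| = [(4n² + 2n + 7)/(4(n+1)² + 2(n+1) + 7)] · 2/4, which tends to 1/2 as n → ∞.
Convergence for |z| · 1/2 < 1, i.e. |z| < 2. So R = 2.

R = 2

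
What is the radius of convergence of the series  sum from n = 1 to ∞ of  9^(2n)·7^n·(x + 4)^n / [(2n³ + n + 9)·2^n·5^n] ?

R = 10/567

Apply the ratio test: |a_{n+1}| / |a_n| = [(2n³ + n + 9)/(2(n+1)³ + (n+1) + 9)] · 81·7/(2·5), which tends to 567/10 as n → ∞.
Thus R = 1/(567/10) = 10/567.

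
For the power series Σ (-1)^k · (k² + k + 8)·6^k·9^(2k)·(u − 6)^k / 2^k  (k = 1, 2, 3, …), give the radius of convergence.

The ratio of consecutive coefficients is [((k+1)² + (k+1) + 8)/(k² + k + 8)] · 6·81/2 → 243.
The series converges when 243 · |u − 6| < 1, giving R = 1/243.

R = 1/243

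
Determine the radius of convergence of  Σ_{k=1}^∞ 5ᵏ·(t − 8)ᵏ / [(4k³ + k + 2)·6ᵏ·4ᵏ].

By the ratio test, |a_{k+1}/a_k| = [(4k³ + k + 2)/(4(k+1)³ + (k+1) + 2)] · 5/(6·4) → 5/24.
Hence the series converges for |t − 8| < 1/(5/24) = 24/5, so the radius of convergence is 24/5.

R = 24/5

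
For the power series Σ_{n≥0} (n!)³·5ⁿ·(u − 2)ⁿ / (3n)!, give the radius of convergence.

Apply the ratio test: |a_{n+1}| / |a_n| = (n+1)³/[(3n+1)·(3n+2)·(3n+3)] · 5, which tends to 5/27 as n → ∞.
The series converges when 5/27 · |u − 2| < 1, giving R = 27/5.

R = 27/5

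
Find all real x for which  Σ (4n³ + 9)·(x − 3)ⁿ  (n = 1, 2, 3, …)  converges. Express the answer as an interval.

(2, 4)

The ratio of consecutive coefficients is (4(n+1)³ + 9)/(4n³ + 9) → 1.
So the series converges when |x − 3| < 1 and diverges when |x − 3| > 1; R = 1.
Check x = 4: the n-th term does not approach 0; divergence by the term test.
When x = 2, the terms have absolute value of order n³, which does not tend to 0, so the series diverges by the divergence test.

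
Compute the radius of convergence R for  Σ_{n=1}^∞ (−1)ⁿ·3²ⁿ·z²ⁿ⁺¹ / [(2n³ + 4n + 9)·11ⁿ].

Apply the ratio test: |a_{n+1}| / |a_n| = [(2n³ + 4n + 9)/(2(n+1)³ + 4(n+1) + 9)] · 9/11, which tends to 9/11 as n → ∞.
Writing y = z², the series in y has radius 11/9, so |z| < √(11/9) and R = √11/3.

R = √11/3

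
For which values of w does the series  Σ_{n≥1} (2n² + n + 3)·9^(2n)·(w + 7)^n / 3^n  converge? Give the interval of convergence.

The ratio of consecutive coefficients is [(2(n+1)² + (n+1) + 3)/(2n² + n + 3)] · 81/3 → 27.
Convergence for |w + 7| · 27 < 1, i.e. |w + 7| < 1/27. So R = 1/27.
Endpoint w = -188/27: the terms have absolute value of order n², which does not tend to 0, so the series diverges by the divergence test.
Check w = -190/27: the n-th term does not approach 0; divergence by the term test.

(-190/27, -188/27)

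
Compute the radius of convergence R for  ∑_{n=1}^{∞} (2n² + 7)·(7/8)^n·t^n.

R = 8/7

By the ratio test, |a_{n+1}/a_n| = [(2(n+1)² + 7)/(2n² + 7)] · 7/8 → 7/8.
Hence the series converges for |t| < 1/(7/8) = 8/7, so the radius of convergence is 8/7.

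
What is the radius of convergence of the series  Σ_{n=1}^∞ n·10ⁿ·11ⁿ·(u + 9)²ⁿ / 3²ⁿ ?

Ratio test: |a_{n+1}/a_n| = [(n+1)/n] · 10·11/9 → 110/9 as n → ∞.
Since the exponent of (u + 9) increases by 2 each term, convergence requires |u + 9|² < 9/110, hence R = 3√110/110.

R = 3√110/110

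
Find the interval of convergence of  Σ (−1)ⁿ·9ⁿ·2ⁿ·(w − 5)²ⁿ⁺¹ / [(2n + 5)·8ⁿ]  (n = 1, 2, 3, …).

The ratio of consecutive coefficients is [(2n + 5)/(2(n+1) + 5)] · 9·2/8 → 9/4.
Successive powers of (w − 5) differ by 2, so the series converges when |w − 5|² · 9/4 < 1, i.e. |w − 5| < √(4/9) = 2/3. So R = 2/3.
At w = 17/3: an alternating series whose terms decrease to 0 in absolute value, so it converges by the Leibniz criterion.
When w = 13/3, the terms alternate in sign and decrease monotonically to 0 in absolute value (size ~ c/n), so the alternating series test gives convergence.

[13/3, 17/3]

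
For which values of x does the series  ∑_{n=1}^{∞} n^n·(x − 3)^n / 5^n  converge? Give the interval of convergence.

By the Cauchy root test, |a_n|^(1/n) = n/5 → ∞.
Since the n-th root of |a_n| is unbounded, the series converges only at x = 3; R = 0.

{3}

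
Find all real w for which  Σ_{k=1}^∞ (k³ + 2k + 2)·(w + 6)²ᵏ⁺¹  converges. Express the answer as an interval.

(-7, -5)

By the ratio test, |a_{k+1}/a_k| = ((k+1)³ + 2(k+1) + 2)/(k³ + 2k + 2) → 1.
Successive powers of (w + 6) differ by 2, so the series converges when |w + 6|² · 1 < 1, i.e. |w + 6| < √(1) = 1. So R = 1.
At w = -5: the terms do not tend to 0, so the series diverges.
Endpoint w = -7: the k-th term does not approach 0; divergence by the term test.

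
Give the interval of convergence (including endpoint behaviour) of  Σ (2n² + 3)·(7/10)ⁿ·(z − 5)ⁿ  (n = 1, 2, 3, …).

The ratio of consecutive coefficients is [(2(n+1)² + 3)/(2n² + 3)] · 7/10 → 7/10.
Thus R = 1/(7/10) = 10/7.
Check z = 45/7: the n-th term does not approach 0; divergence by the term test.
Check z = 25/7: the n-th term does not approach 0; divergence by the term test.

(25/7, 45/7)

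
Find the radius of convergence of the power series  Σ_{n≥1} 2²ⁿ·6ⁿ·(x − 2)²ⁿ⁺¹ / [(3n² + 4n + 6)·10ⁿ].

By the ratio test, |a_{n+1}/a_n| = [(3n² + 4n + 6)/(3(n+1)² + 4(n+1) + 6)] · 4·6/10 → 12/5.
Writing y = (x − 2)², the series in y has radius 5/12, so |x − 2| < √(5/12) and R = √15/6.

R = √15/6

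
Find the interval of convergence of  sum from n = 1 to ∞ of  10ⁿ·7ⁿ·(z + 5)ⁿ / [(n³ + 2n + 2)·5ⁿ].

Apply the ratio test: |a_{n+1}| / |a_n| = [(n³ + 2n + 2)/((n+1)³ + 2(n+1) + 2)] · 10·7/5, which tends to 14 as n → ∞.
The series converges when 14 · |z + 5| < 1, giving R = 1/14.
Endpoint z = -69/14: absolute convergence follows by limit comparison with Σ 1/n³.
Endpoint z = -71/14: the terms are on the order of 1/n³, so the series converges absolutely by comparison with the p-series (p = 3 > 1).

[-71/14, -69/14]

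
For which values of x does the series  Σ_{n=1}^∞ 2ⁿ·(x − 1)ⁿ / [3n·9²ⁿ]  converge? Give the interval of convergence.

Apply the ratio test: |a_{n+1}| / |a_n| = [3n/3(n+1)] · 2/81, which tends to 2/81 as n → ∞.
Hence the series converges for |x − 1| < 1/(2/81) = 81/2, so the radius of convergence is 81/2.
Check x = 83/2: the terms are asymptotic to a nonzero constant times 1/n, so the series diverges by limit comparison with Σ 1/n.
Check x = -79/2: convergence follows from the alternating series test (terms decrease monotonically to 0).

[-79/2, 83/2)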